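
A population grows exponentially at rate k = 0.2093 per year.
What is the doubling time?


Exponential growth: P(t) = P₀ e^(0.2093t). Set P(t)/P₀ = 2: e^(0.2093t) = 2.
Solve: t = ln(2)/0.2093 ≈ 3.31 years.


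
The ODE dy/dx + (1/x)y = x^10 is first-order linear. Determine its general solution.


P(x) = 1/x ⇒ μ = x^1.
(x^1 y)' = x^1·x^10 = x^11.
Integrate: x^1 y = x^12/(12) + C.
Solve for y: y = (1/12)x^11 + C/x^1.


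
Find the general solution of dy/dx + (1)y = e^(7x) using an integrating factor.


P(x) = 1 ⇒ μ = e^(x).
(μ y)' = e^(8x) ⇒ μ y = e^(8x)/8 + C.
Divide by μ: y = (1/8)e^(7x) + Ce^(-x).


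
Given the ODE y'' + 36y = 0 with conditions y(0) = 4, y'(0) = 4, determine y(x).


Characteristic roots of r² + 36 = 0 are ±6i, so y = C₁cos(6x) + C₂sin(6x).
Apply y(0) = 4: C₁ = 4. Differentiate and apply y'(0) = 4: 6·C₂ = 4, so C₂ = 2/3.
Particular solution: y = 4cos(6x) + (2/3)sin(6x).


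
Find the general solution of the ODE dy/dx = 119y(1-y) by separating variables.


Separate: dy/[y(1-y)] = 119 dx.
Partial fractions: 1/[y(1-y)] = 1/y + 1/(1-y).
Integrate: ln|y/(1-y)| = 119x + C₀.
Solve for y: y = 1/(1 + Ce^(-119x)).


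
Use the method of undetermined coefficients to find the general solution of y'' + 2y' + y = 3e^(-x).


Characteristic polynomial (r + 1)² = 0; repeated root r = -1.
y_h = (C₁ + C₂x)e^(-x). Forcing matches the repeated root (resonance), so try y_p = Ax² e^(-x).
Substitute and solve for A: 2A = 3, so A = 3/2.
General solution: y = (C₁ + C₂x + (3/2)x²)e^(-x).


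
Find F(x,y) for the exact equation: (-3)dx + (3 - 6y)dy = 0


Check exactness: ∂M/∂y = 0 and ∂N/∂x = 0; equal, so the equation is exact.
Integrate M with respect to x (treating y as constant): ∫M dx = -3x + h(y).
Differentiate w.r.t. y and set equal to N: the x-dependent terms already match, leaving h'(y) = 3 - 6y. Integrate: h(y) = 3y - 3y^2.
So F(x,y) = -3x + 3y - 3y^2.
General solution: -3x + 3y - 3y^2 = C.


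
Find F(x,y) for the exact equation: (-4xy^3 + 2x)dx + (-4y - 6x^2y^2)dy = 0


Check exactness: ∂M/∂y = -12xy^2 and ∂N/∂x = -12xy^2; equal, so the equation is exact.
Integrate M with respect to x (treating y as constant): ∫M dx = -2x^2y^3 + x^2 + h(y).
Differentiate w.r.t. y and set equal to N: the x-dependent terms already match, leaving h'(y) = -4y. Integrate: h(y) = -2y^2.
So F(x,y) = -2y^2 - 2x^2y^3 + x^2.
General solution: -2y^2 - 2x^2y^3 + x^2 = C.


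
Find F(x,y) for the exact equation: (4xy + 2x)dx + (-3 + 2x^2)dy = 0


Check exactness: ∂M/∂y = 4x and ∂N/∂x = 4x; equal, so the equation is exact.
Integrate M with respect to x (treating y as constant): ∫M dx = 2x^2y + x^2 + h(y).
Differentiate w.r.t. y and set equal to N: the x-dependent terms already match, leaving h'(y) = -3. Integrate: h(y) = -3y.
So F(x,y) = -3y + 2x^2y + x^2.
General solution: -3y + 2x^2y + x^2 = C.


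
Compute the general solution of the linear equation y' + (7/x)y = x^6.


P(x) = 7/x ⇒ μ = x^7.
(x^7 y)' = x^13 ⇒ x^7 y = x^14/(14) + C.
Solve for y: y = (1/14)x^7 + C/x^7.


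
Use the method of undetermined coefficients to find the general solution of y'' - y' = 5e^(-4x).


Characteristic roots of r² - r = 0 are 1, 0.
y_h = C₁e^(x) + C₂.
Forcing exponent -4 is not a characteristic root; try y_p = Ae^(-4x).
Substitute: A·(16 + (-1)·-4 + (0)) = A·20 = 5, so A = 1/4.
General solution: y = C₁e^(x) + C₂ + (1/4)e^(-4x).


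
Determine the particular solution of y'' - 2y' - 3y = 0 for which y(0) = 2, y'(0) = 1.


Characteristic roots of r² - 2r - 3 = 0 are 3, -1.
General solution y = c₁ e^(3x) + c₂ e^(-x).
Apply y(0) = 2: c₁ + c₂ = 2. Apply y'(0) = 1: 3 c₁ - 1 c₂ = 1.
Solve: c₁ = 3/4, c₂ = 5/4.
Particular solution: y = (3/4)e^(3x) + (5/4)e^(-x).


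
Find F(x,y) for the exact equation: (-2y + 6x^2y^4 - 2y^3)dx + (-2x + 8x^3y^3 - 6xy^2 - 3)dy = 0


Check exactness: ∂M/∂y = -2 + 24x^2y^3 - 6y^2 and ∂N/∂x = -2 + 24x^2y^3 - 6y^2; equal, so the equation is exact.
Integrate M with respect to x (treating y as constant): ∫M dx = -2xy + 2x^3y^4 - 2xy^3 + h(y).
Differentiate w.r.t. y and set equal to N: the x-dependent terms already match, leaving h'(y) = -3. Integrate: h(y) = -3y.
So F(x,y) = -2xy + 2x^3y^4 - 2xy^3 - 3y.
General solution: -2xy + 2x^3y^4 - 2xy^3 - 3y = C.


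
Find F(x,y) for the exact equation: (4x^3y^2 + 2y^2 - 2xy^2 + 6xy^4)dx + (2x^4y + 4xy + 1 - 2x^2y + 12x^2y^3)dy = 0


Check exactness: ∂M/∂y = 8x^3y + 4y - 4xy + 24xy^3 and ∂N/∂x = 8x^3y + 4y - 4xy + 24xy^3; equal, so the equation is exact.
Integrate M with respect to x (treating y as constant): ∫M dx = x^4y^2 + 2xy^2 - x^2y^2 + 3x^2y^4 + h(y).
Differentiate w.r.t. y and set equal to N: the x-dependent terms already match, leaving h'(y) = 1. Integrate: h(y) = y.
So F(x,y) = x^4y^2 + 2xy^2 + y - x^2y^2 + 3x^2y^4.
General solution: x^4y^2 + 2xy^2 + y - x^2y^2 + 3x^2y^4 = C.


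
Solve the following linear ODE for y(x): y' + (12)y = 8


P(x) = 12, Q(x) = 8; integrating factor μ = e^(12x).
(μ y)' = 8e^(12x) ⇒ μ y = (2/3)e^(12x) + C.
Divide by μ: y = 2/3 + Ce^(-12x).


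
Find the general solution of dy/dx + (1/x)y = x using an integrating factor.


P(x) = 1/x ⇒ μ = x^1.
(x^1 y)' = x^2 ⇒ x^1 y = x^3/(3) + C.
Solve for y: y = (1/3)x^2 + C/x^1.


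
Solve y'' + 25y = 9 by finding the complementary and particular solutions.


Homogeneous part: r² + 25 = 0 ⇒ r = ±5i, so y_h = C₁cos(5x) + C₂sin(5x).
Try constant y_p = A; plug in: 25A = 9 ⇒ A = 9/25.
General solution: y = C₁cos(5x) + C₂sin(5x) + 9/25.


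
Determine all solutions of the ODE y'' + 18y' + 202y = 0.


Characteristic equation: r² + 18r + 202 = 0.
Discriminant is negative; roots r = -9 ± 11i (complex conjugate pair).
General solution uses e^(α x)(C₁ cos(β x) + C₂ sin(β x)): y = e^(-9x)(C₁cos(11x) + C₂sin(11x)).


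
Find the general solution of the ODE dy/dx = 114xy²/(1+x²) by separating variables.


Separate: dy/y² = 114x/(1+x²) dx.
Integrate LHS: ∫ dy/y² = -1/y.
Integrate RHS via u = 1+x²: 57ln(1+x²) + C.
Result: -1/y = 57ln(1+x²) + C.


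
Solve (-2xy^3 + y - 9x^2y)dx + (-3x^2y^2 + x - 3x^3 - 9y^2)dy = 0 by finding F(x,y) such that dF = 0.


Check exactness: ∂M/∂y = -6xy^2 + 1 - 9x^2 and ∂N/∂x = -6xy^2 + 1 - 9x^2; equal, so the equation is exact.
Integrate M with respect to x (treating y as constant): ∫M dx = -x^2y^3 + xy - 3x^3y + h(y).
Differentiate w.r.t. y and set equal to N: the x-dependent terms already match, leaving h'(y) = -9y^2. Integrate: h(y) = -3y^3.
So F(x,y) = -x^2y^3 + xy - 3x^3y - 3y^3.
General solution: -x^2y^3 + xy - 3x^3y - 3y^3 = C.


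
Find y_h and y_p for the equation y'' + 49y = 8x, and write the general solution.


Homogeneous: r² + 49 = 0 ⇒ r = ±7i, y_h = C₁cos(7x) + C₂sin(7x).
Polynomial forcing; try y_p = Ax + B. Then y_p'' + 49 y_p = 49(Ax + B) = 8x, so B = 0 and A = 8/49.
General solution: y = C₁cos(7x) + C₂sin(7x) + (8/49)x.


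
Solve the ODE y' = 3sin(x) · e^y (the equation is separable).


Separate: e^(-y) dy = 3sin(x) dx.
Integrate: -e^(-y) = -3cos(x) + C₀.
Rearrange: e^(-y) = 3cos(x) + C.


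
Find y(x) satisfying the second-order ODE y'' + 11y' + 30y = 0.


Characteristic equation: r² + 11r + 30 = 0.
Factor: (r + 6)(r + 5) = 0 ⇒ r = -6, -5 (distinct real).
General solution: y = C₁e^(-6x) + C₂e^(-5x).


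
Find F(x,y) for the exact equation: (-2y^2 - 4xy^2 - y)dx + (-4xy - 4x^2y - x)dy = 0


Check exactness: ∂M/∂y = -4y - 8xy - 1 and ∂N/∂x = -4y - 8xy - 1; equal, so the equation is exact.
Integrate M with respect to x (treating y as constant): ∫M dx = -2xy^2 - 2x^2y^2 - xy + h(y).
Differentiate w.r.t. y and set equal to N: all terms match, so h'(y) = 0 and h is a constant absorbed into C.
General solution: -2xy^2 - 2x^2y^2 - xy = C.


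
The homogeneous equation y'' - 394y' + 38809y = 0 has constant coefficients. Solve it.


Characteristic equation: r² - 394r + 38809 = 0, i.e. (r - 197)² = 0.
Repeated root r = 197; include an x factor for the second linearly independent solution.
General solution: y = (C₁ + C₂x)e^(197x).


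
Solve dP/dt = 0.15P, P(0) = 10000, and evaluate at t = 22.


The ODE dP/dt = 0.15P has solution P(t) = P(0)e^(0.15t).
Substitute P(0) = 10000 and t = 22: P(22) = 10000 e^(3.30) ≈ 271126.


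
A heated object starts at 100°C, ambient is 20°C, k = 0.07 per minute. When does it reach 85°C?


From T(t) = T_a + (T₀ - T_a)e^(-kt), set T(t) = 85:
(85 - 20) / (100 - 20) = e^(-0.07t), so t = -ln(0.812)/0.07 ≈ 3.0 minutes.


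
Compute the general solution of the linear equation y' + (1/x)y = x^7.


P(x) = 1/x ⇒ μ = x^1.
(x^1 y)' = x^1·x^7 = x^8.
Integrate: x^1 y = x^9/(9) + C.
Solve for y: y = (1/9)x^8 + C/x^1.


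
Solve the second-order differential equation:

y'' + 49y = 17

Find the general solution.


Homogeneous part: r² + 49 = 0 ⇒ r = ±7i, so y_h = C₁cos(7x) + C₂sin(7x).
Try constant y_p = A; plug in: 49A = 17 ⇒ A = 17/49.
General solution: y = C₁cos(7x) + C₂sin(7x) + 17/49.


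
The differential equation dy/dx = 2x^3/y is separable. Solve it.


Separate variables: y dy = 2x^3 dx.
Integrate both sides: y²/2 = (1/2)x^4 + C₀.
Multiply by 2: y² = x^4 + C.


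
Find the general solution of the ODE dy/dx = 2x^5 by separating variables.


Integrate both sides with respect to x: y = ∫ 2x^5 dx = (1/3)x^6 + C.


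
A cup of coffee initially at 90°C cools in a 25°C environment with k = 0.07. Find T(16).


Newton's law: dT/dt = -k(T - T_a) has solution T(t) = T_a + (T₀ - T_a)e^(-kt).
Plug in T_a = 25, T₀ = 90, k = 0.07, t = 16: T(16) = 25 + (65)e^(-1.12) ≈ 46.2°C.


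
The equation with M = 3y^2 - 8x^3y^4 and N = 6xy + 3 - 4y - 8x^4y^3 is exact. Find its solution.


Check exactness: ∂M/∂y = 6y - 32x^3y^3 and ∂N/∂x = 6y - 32x^3y^3; equal, so the equation is exact.
Integrate M with respect to x (treating y as constant): ∫M dx = 3xy^2 - 2x^4y^4 + h(y).
Differentiate w.r.t. y and set equal to N: the x-dependent terms already match, leaving h'(y) = 3 - 4y. Integrate: h(y) = 3y - 2y^2.
So F(x,y) = 3xy^2 + 3y - 2y^2 - 2x^4y^4.
General solution: 3xy^2 + 3y - 2y^2 - 2x^4y^4 = C.


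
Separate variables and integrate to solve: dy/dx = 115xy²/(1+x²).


Separate: dy/y² = 115x/(1+x²) dx.
Integrate LHS: ∫ dy/y² = -1/y.
Integrate RHS via u = 1+x²: (115/2)ln(1+x²) + C.
Result: -1/y = (115/2)ln(1+x²) + C.


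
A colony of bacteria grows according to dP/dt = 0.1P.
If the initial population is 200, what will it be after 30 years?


The ODE dP/dt = 0.1P has solution P(t) = P(0)e^(0.1t).
Substitute P(0) = 200 and t = 30: P(30) = 200 e^(3.00) ≈ 4017.


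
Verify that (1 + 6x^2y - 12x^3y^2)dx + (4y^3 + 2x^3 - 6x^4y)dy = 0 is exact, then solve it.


Check exactness: ∂M/∂y = 6x^2 - 24x^3y and ∂N/∂x = 6x^2 - 24x^3y; equal, so the equation is exact.
Integrate M with respect to x (treating y as constant): ∫M dx = x + 2x^3y - 3x^4y^2 + h(y).
Differentiate w.r.t. y and set equal to N: the x-dependent terms already match, leaving h'(y) = 4y^3. Integrate: h(y) = y^4.
So F(x,y) = x + y^4 + 2x^3y - 3x^4y^2.
General solution: x + y^4 + 2x^3y - 3x^4y^2 = C.


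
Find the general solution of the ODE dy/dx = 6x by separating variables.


Integrate both sides with respect to x: y = ∫ 6x dx = 3x^2 + C.


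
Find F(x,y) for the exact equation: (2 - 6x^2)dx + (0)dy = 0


Check exactness: ∂M/∂y = 0 and ∂N/∂x = 0; equal, so the equation is exact.
Integrate M with respect to x (treating y as constant): ∫M dx = 2x - 2x^3 + h(y).
Differentiate w.r.t. y and set equal to N: all terms match, so h'(y) = 0 and h is a constant absorbed into C.
General solution: 2x - 2x^3 = C.


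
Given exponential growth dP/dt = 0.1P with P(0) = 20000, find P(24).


The ODE dP/dt = 0.1P has solution P(t) = P(0)e^(0.1t).
Substitute P(0) = 20000 and t = 24: P(24) = 20000 e^(2.40) ≈ 220464.


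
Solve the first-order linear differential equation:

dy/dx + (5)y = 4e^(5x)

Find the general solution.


P(x) = 5 ⇒ μ = e^(5x).
(μ y)' = 4e^(10x) ⇒ μ y = (4/10)e^(10x) + C.
Divide by μ: y = (2/5)e^(5x) + Ce^(-5x).


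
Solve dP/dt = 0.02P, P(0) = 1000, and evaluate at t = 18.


The ODE dP/dt = 0.02P has solution P(t) = P(0)e^(0.02t).
Substitute P(0) = 1000 and t = 18: P(18) = 1000 e^(0.36) ≈ 1433.


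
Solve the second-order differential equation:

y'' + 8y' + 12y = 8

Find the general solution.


Characteristic roots of r² + 8r + 12 = 0 are -6, -2.
y_h = C₁e^(-6x) + C₂e^(-2x).
Constant forcing; try y_p = A. Then 12A = 8 ⇒ A = 2/3.
General solution: y = C₁e^(-6x) + C₂e^(-2x) + 2/3.


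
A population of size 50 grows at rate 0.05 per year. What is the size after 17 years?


The ODE dP/dt = 0.05P has solution P(t) = P(0)e^(0.05t).
Substitute P(0) = 50 and t = 17: P(17) = 50 e^(0.85) ≈ 117.


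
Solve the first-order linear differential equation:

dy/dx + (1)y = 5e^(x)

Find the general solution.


P(x) = 1 ⇒ μ = e^(x).
(μ y)' = 5e^(2x) ⇒ μ y = (5/2)e^(2x) + C.
Divide by μ: y = (5/2)e^(x) + Ce^(-x).


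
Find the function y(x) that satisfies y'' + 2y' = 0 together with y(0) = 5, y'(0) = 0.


Characteristic roots of r² + 2r = 0 are 0, -2.
General solution y = c₁ + c₂ e^(-2x).
Apply y(0) = 5: c₁ + c₂ = 5. Apply y'(0) = 0: 0 c₁ - 2 c₂ = 0.
Solve: c₁ = 5, c₂ = 0.
Particular solution: y = 5 + 0e^(-2x).


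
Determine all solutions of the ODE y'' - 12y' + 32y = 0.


Characteristic equation: r² - 12r + 32 = 0.
Factor: (r - 8)(r - 4) = 0 ⇒ r = 8, 4 (distinct real).
General solution: y = C₁e^(8x) + C₂e^(4x).


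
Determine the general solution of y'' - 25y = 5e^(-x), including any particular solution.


Characteristic roots of r² - 25 = 0 are -5, 5.
y_h = C₁e^(-5x) + C₂e^(5x).
Forcing exponent -1 is not a characteristic root; try y_p = Ae^(-x).
Substitute: A·(1 + (0)·-1 + (-25)) = A·-24 = 5, so A = -5/24.
General solution: y = C₁e^(-5x) + C₂e^(5x) - (5/24)e^(-x).


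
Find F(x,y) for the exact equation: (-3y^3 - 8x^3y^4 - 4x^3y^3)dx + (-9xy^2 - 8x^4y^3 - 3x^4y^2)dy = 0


Check exactness: ∂M/∂y = -9y^2 - 32x^3y^3 - 12x^3y^2 and ∂N/∂x = -9y^2 - 32x^3y^3 - 12x^3y^2; equal, so the equation is exact.
Integrate M with respect to x (treating y as constant): ∫M dx = -3xy^3 - 2x^4y^4 - x^4y^3 + h(y).
Differentiate w.r.t. y and set equal to N: all terms match, so h'(y) = 0 and h is a constant absorbed into C.
General solution: -3xy^3 - 2x^4y^4 - x^4y^3 = C.


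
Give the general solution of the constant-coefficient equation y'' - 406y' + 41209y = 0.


Characteristic equation: r² - 406r + 41209 = 0, i.e. (r - 203)² = 0.
Repeated root r = 203; include an x factor for the second linearly independent solution.
General solution: y = (C₁ + C₂x)e^(203x).


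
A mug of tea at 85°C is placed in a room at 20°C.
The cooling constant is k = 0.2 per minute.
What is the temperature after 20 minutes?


Newton's law: dT/dt = -k(T - T_a) has solution T(t) = T_a + (T₀ - T_a)e^(-kt).
Plug in T_a = 20, T₀ = 85, k = 0.2, t = 20: T(20) = 20 + (65)e^(-4.00) ≈ 21.2°C.


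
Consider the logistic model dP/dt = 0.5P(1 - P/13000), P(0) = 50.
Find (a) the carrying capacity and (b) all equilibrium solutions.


Logistic ODE dP/dt = 0.5P(1 - P/13000) has equilibria where dP/dt = 0, i.e. P = 0 or P = 13000.
The coefficient (1 - P/K) = 0 when P = K, identifying K = 13000 as the carrying capacity.
(a) K = 13000; (b) equilibria P = 0 and P = 13000.


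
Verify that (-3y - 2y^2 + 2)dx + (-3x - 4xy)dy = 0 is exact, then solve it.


Check exactness: ∂M/∂y = -3 - 4y and ∂N/∂x = -3 - 4y; equal, so the equation is exact.
Integrate M with respect to x (treating y as constant): ∫M dx = -3xy - 2xy^2 + 2x + h(y).
Differentiate w.r.t. y and set equal to N: all terms match, so h'(y) = 0 and h is a constant absorbed into C.
General solution: -3xy - 2xy^2 + 2x = C.


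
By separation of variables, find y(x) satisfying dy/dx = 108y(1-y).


Separate: dy/[y(1-y)] = 108 dx.
Partial fractions: 1/[y(1-y)] = 1/y + 1/(1-y).
Integrate: ln|y/(1-y)| = 108x + C₀.
Solve for y: y = 1/(1 + Ce^(-108x)).


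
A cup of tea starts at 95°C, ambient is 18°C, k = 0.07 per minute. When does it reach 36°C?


From T(t) = T_a + (T₀ - T_a)e^(-kt), set T(t) = 36:
(36 - 18) / (95 - 18) = e^(-0.07t), so t = -ln(0.234)/0.07 ≈ 20.8 minutes.


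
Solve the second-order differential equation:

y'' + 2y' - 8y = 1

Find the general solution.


Characteristic roots of r² + 2r - 8 = 0 are 2, -4.
y_h = C₁e^(2x) + C₂e^(-4x).
Forcing exponent 0 is not a characteristic root; try y_p = A.
Substitute: A·(0 + (2)·0 + (-8)) = A·-8 = 1, so A = -1/8.
General solution: y = C₁e^(2x) + C₂e^(-4x) - 1/8.


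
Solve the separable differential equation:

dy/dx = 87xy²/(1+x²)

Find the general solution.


Separate: dy/y² = 87x/(1+x²) dx.
Integrate LHS: ∫ dy/y² = -1/y.
Integrate RHS via u = 1+x²: (87/2)ln(1+x²) + C.
Result: -1/y = (87/2)ln(1+x²) + C.


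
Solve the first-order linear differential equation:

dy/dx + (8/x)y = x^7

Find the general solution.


P(x) = 8/x ⇒ μ = x^8.
(x^8 y)' = x^15 ⇒ x^8 y = x^16/(16) + C.
Solve for y: y = (1/16)x^8 + C/x^8.


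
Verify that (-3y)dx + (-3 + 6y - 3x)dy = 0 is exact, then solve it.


Check exactness: ∂M/∂y = -3 and ∂N/∂x = -3; equal, so the equation is exact.
Integrate M with respect to x (treating y as constant): ∫M dx = -3xy + h(y).
Differentiate w.r.t. y and set equal to N: the x-dependent terms already match, leaving h'(y) = -3 + 6y. Integrate: h(y) = -3y + 3y^2.
So F(x,y) = -3y + 3y^2 - 3xy.
General solution: -3y + 3y^2 - 3xy = C.


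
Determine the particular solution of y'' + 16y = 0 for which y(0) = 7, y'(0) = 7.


Characteristic roots of r² + 16 = 0 are ±4i, so y = C₁cos(4x) + C₂sin(4x).
Apply y(0) = 7: C₁ = 7. Differentiate and apply y'(0) = 7: 4·C₂ = 7, so C₂ = 7/4.
Particular solution: y = 7cos(4x) + (7/4)sin(4x).


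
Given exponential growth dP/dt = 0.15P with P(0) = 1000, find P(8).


The ODE dP/dt = 0.15P has solution P(t) = P(0)e^(0.15t).
Substitute P(0) = 1000 and t = 8: P(8) = 1000 e^(1.20) ≈ 3320.


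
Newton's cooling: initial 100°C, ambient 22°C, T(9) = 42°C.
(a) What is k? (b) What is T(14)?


Newton's law: T(t) = T_a + (T₀ - T_a)e^(-kt).
(a) Use T(9) = 42: (42 - 22)/(100 - 22) = e^(-k·9), so k = -ln(0.256)/9 ≈ 0.1512.
(b) Apply k to t = 14: T(14) = 22 + (78)e^(-2.117) ≈ 31.4°C.


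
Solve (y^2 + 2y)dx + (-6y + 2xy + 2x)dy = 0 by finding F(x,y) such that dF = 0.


Check exactness: ∂M/∂y = 2y + 2 and ∂N/∂x = 2y + 2; equal, so the equation is exact.
Integrate M with respect to x (treating y as constant): ∫M dx = xy^2 + 2xy + h(y).
Differentiate w.r.t. y and set equal to N: the x-dependent terms already match, leaving h'(y) = -6y. Integrate: h(y) = -3y^2.
So F(x,y) = -3y^2 + xy^2 + 2xy.
General solution: -3y^2 + xy^2 + 2xy = C.


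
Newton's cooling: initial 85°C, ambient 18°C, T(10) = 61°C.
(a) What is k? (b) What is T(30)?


Newton's law: T(t) = T_a + (T₀ - T_a)e^(-kt).
(a) Use T(10) = 61: (61 - 18)/(85 - 18) = e^(-k·10), so k = -ln(0.642)/10 ≈ 0.0443.
(b) Apply k to t = 30: T(30) = 18 + (67)e^(-1.330) ≈ 35.7°C.


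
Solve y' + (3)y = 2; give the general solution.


P(x) = 3, Q(x) = 2; integrating factor μ = e^(3x).
(μ y)' = 2e^(3x) ⇒ μ y = (2/3)e^(3x) + C.
Divide by μ: y = 2/3 + Ce^(-3x).


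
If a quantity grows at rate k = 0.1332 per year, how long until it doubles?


Exponential growth: P(t) = P₀ e^(0.1332t). Set P(t)/P₀ = 2: e^(0.1332t) = 2.
Solve: t = ln(2)/0.1332 ≈ 5.20 years.


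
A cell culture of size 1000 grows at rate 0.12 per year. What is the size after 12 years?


The ODE dP/dt = 0.12P has solution P(t) = P(0)e^(0.12t).
Substitute P(0) = 1000 and t = 12: P(12) = 1000 e^(1.44) ≈ 4221.


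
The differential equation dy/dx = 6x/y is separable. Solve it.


Separate variables: y dy = 6x dx.
Integrate both sides: y²/2 = 3x^2 + C₀.
Multiply by 2: y² = 6x^2 + C.


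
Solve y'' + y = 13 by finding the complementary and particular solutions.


Homogeneous part: r² + 1 = 0 ⇒ r = ±1i, so y_h = C₁cos(x) + C₂sin(x).
Try constant y_p = A; plug in: 1A = 13 ⇒ A = 13.
General solution: y = C₁cos(x) + C₂sin(x) + 13.


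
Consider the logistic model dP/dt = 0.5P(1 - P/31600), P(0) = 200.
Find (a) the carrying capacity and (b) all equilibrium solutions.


Logistic ODE dP/dt = 0.5P(1 - P/31600) has equilibria where dP/dt = 0, i.e. P = 0 or P = 31600.
The coefficient (1 - P/K) = 0 when P = K, identifying K = 31600 as the carrying capacity.
(a) K = 31600; (b) equilibria P = 0 and P = 31600.


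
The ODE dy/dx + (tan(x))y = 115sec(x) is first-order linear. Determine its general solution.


P(x) = tan(x) ⇒ μ = e^(∫tan(x)dx) = sec(x).
(sec(x) y)' = 115sec²(x) ⇒ sec(x) y = 115tan(x) + C.
Multiply by cos(x): y = 115sin(x) + C·cos(x).


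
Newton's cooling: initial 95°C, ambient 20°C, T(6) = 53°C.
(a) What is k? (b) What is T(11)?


Newton's law: T(t) = T_a + (T₀ - T_a)e^(-kt).
(a) Use T(6) = 53: (53 - 20)/(95 - 20) = e^(-k·6), so k = -ln(0.440)/6 ≈ 0.1368.
(b) Apply k to t = 11: T(11) = 20 + (75)e^(-1.505) ≈ 36.6°C.


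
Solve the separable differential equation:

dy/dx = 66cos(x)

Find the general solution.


g(y) = 1, so integrate directly: y = ∫ 66cos(x) dx = 66sin(x) + C.


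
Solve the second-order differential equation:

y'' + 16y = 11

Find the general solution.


Homogeneous part: r² + 16 = 0 ⇒ r = ±4i, so y_h = C₁cos(4x) + C₂sin(4x).
Try constant y_p = A; plug in: 16A = 11 ⇒ A = 11/16.
General solution: y = C₁cos(4x) + C₂sin(4x) + 11/16.


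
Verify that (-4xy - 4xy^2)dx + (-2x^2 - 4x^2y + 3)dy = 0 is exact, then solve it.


Check exactness: ∂M/∂y = -4x - 8xy and ∂N/∂x = -4x - 8xy; equal, so the equation is exact.
Integrate M with respect to x (treating y as constant): ∫M dx = -2x^2y - 2x^2y^2 + h(y).
Differentiate w.r.t. y and set equal to N: the x-dependent terms already match, leaving h'(y) = 3. Integrate: h(y) = 3y.
So F(x,y) = -2x^2y - 2x^2y^2 + 3y.
General solution: -2x^2y - 2x^2y^2 + 3y = C.


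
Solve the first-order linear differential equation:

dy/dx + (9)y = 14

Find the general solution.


P(x) = 9, Q(x) = 14; integrating factor μ = e^(9x).
(μ y)' = 14e^(9x) ⇒ μ y = (14/9)e^(9x) + C.
Divide by μ: y = 14/9 + Ce^(-9x).


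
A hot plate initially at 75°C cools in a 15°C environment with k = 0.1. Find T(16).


Newton's law: dT/dt = -k(T - T_a) has solution T(t) = T_a + (T₀ - T_a)e^(-kt).
Plug in T_a = 15, T₀ = 75, k = 0.1, t = 16: T(16) = 15 + (60)e^(-1.60) ≈ 27.1°C.


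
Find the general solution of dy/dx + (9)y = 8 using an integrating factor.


P(x) = 9, Q(x) = 8; integrating factor μ = e^(9x).
(μ y)' = 8e^(9x) ⇒ μ y = (8/9)e^(9x) + C.
Divide by μ: y = 8/9 + Ce^(-9x).


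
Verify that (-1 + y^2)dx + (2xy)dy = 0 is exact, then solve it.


Check exactness: ∂M/∂y = 2y and ∂N/∂x = 2y; equal, so the equation is exact.
Integrate M with respect to x (treating y as constant): ∫M dx = -x + xy^2 + h(y).
Differentiate w.r.t. y and set equal to N: all terms match, so h'(y) = 0 and h is a constant absorbed into C.
General solution: -x + xy^2 = C.


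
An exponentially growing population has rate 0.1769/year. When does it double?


Exponential growth: P(t) = P₀ e^(0.1769t). Set P(t)/P₀ = 2: e^(0.1769t) = 2.
Solve: t = ln(2)/0.1769 ≈ 3.92 years.


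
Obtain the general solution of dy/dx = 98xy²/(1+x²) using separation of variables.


Separate: dy/y² = 98x/(1+x²) dx.
Integrate LHS: ∫ dy/y² = -1/y.
Integrate RHS via u = 1+x²: 49ln(1+x²) + C.
Result: -1/y = 49ln(1+x²) + C.


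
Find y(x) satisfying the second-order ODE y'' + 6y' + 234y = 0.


Characteristic equation: r² + 6r + 234 = 0.
Discriminant is negative; roots r = -3 ± 15i (complex conjugate pair).
General solution uses e^(α x)(C₁ cos(β x) + C₂ sin(β x)): y = e^(-3x)(C₁cos(15x) + C₂sin(15x)).


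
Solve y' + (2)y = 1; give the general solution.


P(x) = 2, Q(x) = 1; integrating factor μ = e^(2x).
(μ y)' = e^(2x) ⇒ μ y = (1/2)e^(2x) + C.
Divide by μ: y = 1/2 + Ce^(-2x).


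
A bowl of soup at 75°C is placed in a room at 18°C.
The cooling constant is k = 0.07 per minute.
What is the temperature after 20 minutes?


Newton's law: dT/dt = -k(T - T_a) has solution T(t) = T_a + (T₀ - T_a)e^(-kt).
Plug in T_a = 18, T₀ = 75, k = 0.07, t = 20: T(20) = 18 + (57)e^(-1.40) ≈ 32.1°C.


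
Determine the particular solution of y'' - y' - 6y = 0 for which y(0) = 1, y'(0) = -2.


Characteristic roots of r² - r - 6 = 0 are -2, 3.
General solution y = c₁ e^(-2x) + c₂ e^(3x).
Apply y(0) = 1: c₁ + c₂ = 1. Apply y'(0) = -2: -2 c₁ + 3 c₂ = -2.
Solve: c₁ = 1, c₂ = 0.
Particular solution: y = e^(-2x) + 0e^(3x).


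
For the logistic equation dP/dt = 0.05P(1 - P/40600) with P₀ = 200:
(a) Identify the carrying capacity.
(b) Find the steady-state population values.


Logistic ODE dP/dt = 0.05P(1 - P/40600) has equilibria where dP/dt = 0, i.e. P = 0 or P = 40600.
The coefficient (1 - P/K) = 0 when P = K, identifying K = 40600 as the carrying capacity.
(a) K = 40600; (b) equilibria P = 0 and P = 40600.


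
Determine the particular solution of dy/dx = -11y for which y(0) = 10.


General solution of y' = -11y is y = Ce^(-11x).
Apply y(0) = 10: C = 10.
Particular solution: y = 10e^(-11x).


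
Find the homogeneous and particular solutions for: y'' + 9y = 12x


Homogeneous: r² + 9 = 0 ⇒ r = ±3i, y_h = C₁cos(3x) + C₂sin(3x).
Polynomial forcing; try y_p = Ax + B. Then y_p'' + 9 y_p = 9(Ax + B) = 12x, so B = 0 and A = 4/3.
General solution: y = C₁cos(3x) + C₂sin(3x) + (4/3)x.


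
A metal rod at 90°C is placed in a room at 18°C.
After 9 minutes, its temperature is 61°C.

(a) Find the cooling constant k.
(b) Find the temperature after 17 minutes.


Newton's law: T(t) = T_a + (T₀ - T_a)e^(-kt).
(a) Use T(9) = 61: (61 - 18)/(90 - 18) = e^(-k·9), so k = -ln(0.597)/9 ≈ 0.0573.
(b) Apply k to t = 17: T(17) = 18 + (72)e^(-0.974) ≈ 45.2°C.


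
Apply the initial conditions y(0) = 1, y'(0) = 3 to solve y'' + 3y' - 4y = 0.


Characteristic roots of r² + 3r - 4 = 0 are 1, -4.
General solution y = c₁ e^(x) + c₂ e^(-4x).
Apply y(0) = 1: c₁ + c₂ = 1. Apply y'(0) = 3: 1 c₁ - 4 c₂ = 3.
Solve: c₁ = 7/5, c₂ = -2/5.
Particular solution: y = (7/5)e^(x) - (2/5)e^(-4x).


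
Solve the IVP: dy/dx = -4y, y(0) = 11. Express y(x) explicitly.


General solution of y' = -4y is y = Ce^(-4x).
Apply y(0) = 11: C = 11.
Particular solution: y = 11e^(-4x).


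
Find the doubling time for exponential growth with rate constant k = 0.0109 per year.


Exponential growth: P(t) = P₀ e^(0.0109t). Set P(t)/P₀ = 2: e^(0.0109t) = 2.
Solve: t = ln(2)/0.0109 ≈ 63.59 years.


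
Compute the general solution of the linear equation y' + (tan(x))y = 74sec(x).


P(x) = tan(x) ⇒ μ = e^(∫tan(x)dx) = sec(x).
(sec(x) y)' = 74sec²(x) ⇒ sec(x) y = 74tan(x) + C.
Multiply by cos(x): y = 74sin(x) + C·cos(x).


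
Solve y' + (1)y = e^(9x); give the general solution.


P(x) = 1 ⇒ μ = e^(x).
(μ y)' = e^(10x) ⇒ μ y = e^(10x)/10 + C.
Divide by μ: y = (1/10)e^(9x) + Ce^(-x).


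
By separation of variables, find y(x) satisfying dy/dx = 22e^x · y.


Separate variables: dy/y = 22e^x dx.
Integrate: ln|y| = 22e^x + C₀.
Exponentiate: y = Ce^(22e^x).


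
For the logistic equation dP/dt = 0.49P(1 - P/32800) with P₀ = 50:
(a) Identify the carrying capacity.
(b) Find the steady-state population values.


Logistic ODE dP/dt = 0.49P(1 - P/32800) has equilibria where dP/dt = 0, i.e. P = 0 or P = 32800.
The coefficient (1 - P/K) = 0 when P = K, identifying K = 32800 as the carrying capacity.
(a) K = 32800; (b) equilibria P = 0 and P = 32800.


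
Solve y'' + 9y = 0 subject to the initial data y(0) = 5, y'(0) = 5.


Characteristic roots of r² + 9 = 0 are ±3i, so y = C₁cos(3x) + C₂sin(3x).
Apply y(0) = 5: C₁ = 5. Differentiate and apply y'(0) = 5: 3·C₂ = 5, so C₂ = 5/3.
Particular solution: y = 5cos(3x) + (5/3)sin(3x).


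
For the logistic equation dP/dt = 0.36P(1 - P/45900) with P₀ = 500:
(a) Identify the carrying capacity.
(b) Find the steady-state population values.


Logistic ODE dP/dt = 0.36P(1 - P/45900) has equilibria where dP/dt = 0, i.e. P = 0 or P = 45900.
The coefficient (1 - P/K) = 0 when P = K, identifying K = 45900 as the carrying capacity.
(a) K = 45900; (b) equilibria P = 0 and P = 45900.


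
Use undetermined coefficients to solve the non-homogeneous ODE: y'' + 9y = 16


Homogeneous part: r² + 9 = 0 ⇒ r = ±3i, so y_h = C₁cos(3x) + C₂sin(3x).
Try constant y_p = A; plug in: 9A = 16 ⇒ A = 16/9.
General solution: y = C₁cos(3x) + C₂sin(3x) + 16/9.


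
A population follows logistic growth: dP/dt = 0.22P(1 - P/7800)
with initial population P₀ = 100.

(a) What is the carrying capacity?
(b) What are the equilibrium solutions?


Logistic ODE dP/dt = 0.22P(1 - P/7800) has equilibria where dP/dt = 0, i.e. P = 0 or P = 7800.
The coefficient (1 - P/K) = 0 when P = K, identifying K = 7800 as the carrying capacity.
(a) K = 7800; (b) equilibria P = 0 and P = 7800.


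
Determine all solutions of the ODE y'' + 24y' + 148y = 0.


Characteristic equation: r² + 24r + 148 = 0.
Discriminant is negative; roots r = -12 ± 2i (complex conjugate pair).
General solution uses e^(α x)(C₁ cos(β x) + C₂ sin(β x)): y = e^(-12x)(C₁cos(2x) + C₂sin(2x)).


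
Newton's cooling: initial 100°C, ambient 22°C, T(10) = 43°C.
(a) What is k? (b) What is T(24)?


Newton's law: T(t) = T_a + (T₀ - T_a)e^(-kt).
(a) Use T(10) = 43: (43 - 22)/(100 - 22) = e^(-k·10), so k = -ln(0.269)/10 ≈ 0.1312.
(b) Apply k to t = 24: T(24) = 22 + (78)e^(-3.149) ≈ 25.3°C.


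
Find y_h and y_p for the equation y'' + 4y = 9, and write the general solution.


Homogeneous part: r² + 4 = 0 ⇒ r = ±2i, so y_h = C₁cos(2x) + C₂sin(2x).
Try constant y_p = A; plug in: 4A = 9 ⇒ A = 9/4.
General solution: y = C₁cos(2x) + C₂sin(2x) + 9/4.


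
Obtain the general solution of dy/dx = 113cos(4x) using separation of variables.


g(y) = 1, so integrate directly: y = ∫ 113cos(4x) dx = (113/4)sin(4x) + C.


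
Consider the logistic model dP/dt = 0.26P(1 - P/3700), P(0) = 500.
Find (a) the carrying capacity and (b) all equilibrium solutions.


Logistic ODE dP/dt = 0.26P(1 - P/3700) has equilibria where dP/dt = 0, i.e. P = 0 or P = 3700.
The coefficient (1 - P/K) = 0 when P = K, identifying K = 3700 as the carrying capacity.
(a) K = 3700; (b) equilibria P = 0 and P = 3700.


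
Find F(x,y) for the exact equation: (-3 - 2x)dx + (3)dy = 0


Check exactness: ∂M/∂y = 0 and ∂N/∂x = 0; equal, so the equation is exact.
Integrate M with respect to x (treating y as constant): ∫M dx = -3x - x^2 + h(y).
Differentiate w.r.t. y and set equal to N: the x-dependent terms already match, leaving h'(y) = 3. Integrate: h(y) = 3y.
So F(x,y) = -3x + 3y - x^2.
General solution: -3x + 3y - x^2 = C.


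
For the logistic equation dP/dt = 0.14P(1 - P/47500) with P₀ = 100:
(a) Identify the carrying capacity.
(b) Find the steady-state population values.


Logistic ODE dP/dt = 0.14P(1 - P/47500) has equilibria where dP/dt = 0, i.e. P = 0 or P = 47500.
The coefficient (1 - P/K) = 0 when P = K, identifying K = 47500 as the carrying capacity.
(a) K = 47500; (b) equilibria P = 0 and P = 47500.


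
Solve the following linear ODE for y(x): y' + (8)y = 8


P(x) = 8, Q(x) = 8; integrating factor μ = e^(8x).
(μ y)' = 8e^(8x) ⇒ μ y = e^(8x) + C.
Divide by μ: y = 1 + Ce^(-8x).


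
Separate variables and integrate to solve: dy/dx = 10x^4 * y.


Separate variables: dy/y = 10x^4 dx.
Integrate: ln|y| = 2x^5 + C₀.
Exponentiate: y = Ce^(2x^5).


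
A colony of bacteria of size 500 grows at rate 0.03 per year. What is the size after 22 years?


The ODE dP/dt = 0.03P has solution P(t) = P(0)e^(0.03t).
Substitute P(0) = 500 and t = 22: P(22) = 500 e^(0.66) ≈ 967.


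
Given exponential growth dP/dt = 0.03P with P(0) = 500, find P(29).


The ODE dP/dt = 0.03P has solution P(t) = P(0)e^(0.03t).
Substitute P(0) = 500 and t = 29: P(29) = 500 e^(0.87) ≈ 1193.


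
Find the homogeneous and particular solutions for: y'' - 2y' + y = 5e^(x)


Characteristic polynomial (r - 1)² = 0; repeated root r = 1.
y_h = (C₁ + C₂x)e^(x). Forcing matches the repeated root (resonance), so try y_p = Ax² e^(x).
Substitute and solve for A: 2A = 5, so A = 5/2.
General solution: y = (C₁ + C₂x + (5/2)x²)e^(x).


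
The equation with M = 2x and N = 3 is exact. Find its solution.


Check exactness: ∂M/∂y = 0 and ∂N/∂x = 0; equal, so the equation is exact.
Integrate M with respect to x (treating y as constant): ∫M dx = x^2 + h(y).
Differentiate w.r.t. y and set equal to N: the x-dependent terms already match, leaving h'(y) = 3. Integrate: h(y) = 3y.
So F(x,y) = x^2 + 3y.
General solution: x^2 + 3y = C.


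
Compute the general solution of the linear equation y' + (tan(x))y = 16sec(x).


P(x) = tan(x) ⇒ μ = e^(∫tan(x)dx) = sec(x).
(sec(x) y)' = 16sec²(x) ⇒ sec(x) y = 16tan(x) + C.
Multiply by cos(x): y = 16sin(x) + C·cos(x).


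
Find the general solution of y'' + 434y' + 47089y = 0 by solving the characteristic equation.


Characteristic equation: r² + 434r + 47089 = 0, i.e. (r + 217)² = 0.
Repeated root r = -217; include an x factor for the second linearly independent solution.
General solution: y = (C₁ + C₂x)e^(-217x).


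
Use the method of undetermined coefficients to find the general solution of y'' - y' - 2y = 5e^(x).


Characteristic roots of r² - r - 2 = 0 are -1, 2.
y_h = C₁e^(-x) + C₂e^(2x).
Forcing exponent 1 is not a characteristic root; try y_p = Ae^(x).
Substitute: A·(1 + (-1)·1 + (-2)) = A·-2 = 5, so A = -5/2.
General solution: y = C₁e^(-x) + C₂e^(2x) - (5/2)e^(x).


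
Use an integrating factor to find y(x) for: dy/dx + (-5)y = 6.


P(x) = -5 ⇒ μ = e^(-5x).
(μ y)' = 6e^(-5x) ⇒ μ y = -(6/5)e^(-5x) + C.
Divide by μ: y = -6/5 + Ce^(5x).


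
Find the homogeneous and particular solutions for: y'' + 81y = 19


Homogeneous part: r² + 81 = 0 ⇒ r = ±9i, so y_h = C₁cos(9x) + C₂sin(9x).
Try constant y_p = A; plug in: 81A = 19 ⇒ A = 19/81.
General solution: y = C₁cos(9x) + C₂sin(9x) + 19/81.


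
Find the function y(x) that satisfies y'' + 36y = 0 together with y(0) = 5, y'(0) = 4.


Characteristic roots of r² + 36 = 0 are ±6i, so y = C₁cos(6x) + C₂sin(6x).
Apply y(0) = 5: C₁ = 5. Differentiate and apply y'(0) = 4: 6·C₂ = 4, so C₂ = 2/3.
Particular solution: y = 5cos(6x) + (2/3)sin(6x).


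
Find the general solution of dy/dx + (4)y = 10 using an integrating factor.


P(x) = 4, Q(x) = 10; integrating factor μ = e^(4x).
(μ y)' = 10e^(4x) ⇒ μ y = (5/2)e^(4x) + C.
Divide by μ: y = 5/2 + Ce^(-4x).


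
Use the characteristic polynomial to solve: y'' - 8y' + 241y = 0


Characteristic equation: r² - 8r + 241 = 0.
Discriminant is negative; roots r = 4 ± 15i (complex conjugate pair).
General solution uses e^(α x)(C₁ cos(β x) + C₂ sin(β x)): y = e^(4x)(C₁cos(15x) + C₂sin(15x)).


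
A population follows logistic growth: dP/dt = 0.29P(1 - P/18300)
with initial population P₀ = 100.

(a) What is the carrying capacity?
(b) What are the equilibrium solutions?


Logistic ODE dP/dt = 0.29P(1 - P/18300) has equilibria where dP/dt = 0, i.e. P = 0 or P = 18300.
The coefficient (1 - P/K) = 0 when P = K, identifying K = 18300 as the carrying capacity.
(a) K = 18300; (b) equilibria P = 0 and P = 18300.


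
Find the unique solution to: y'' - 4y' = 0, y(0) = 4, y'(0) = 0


Characteristic roots of r² - 4r = 0 are 4, 0.
General solution y = c₁ e^(4x) + c₂.
Apply y(0) = 4: c₁ + c₂ = 4. Apply y'(0) = 0: 4 c₁ + 0 c₂ = 0.
Solve: c₁ = 0, c₂ = 4.
Particular solution: y = 0e^(4x) + 4.


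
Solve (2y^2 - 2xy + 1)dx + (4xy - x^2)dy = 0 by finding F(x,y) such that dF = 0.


Check exactness: ∂M/∂y = 4y - 2x and ∂N/∂x = 4y - 2x; equal, so the equation is exact.
Integrate M with respect to x (treating y as constant): ∫M dx = 2xy^2 - x^2y + x + h(y).
Differentiate w.r.t. y and set equal to N: all terms match, so h'(y) = 0 and h is a constant absorbed into C.
General solution: 2xy^2 - x^2y + x = C.


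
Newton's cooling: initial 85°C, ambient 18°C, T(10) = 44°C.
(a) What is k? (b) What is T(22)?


Newton's law: T(t) = T_a + (T₀ - T_a)e^(-kt).
(a) Use T(10) = 44: (44 - 18)/(85 - 18) = e^(-k·10), so k = -ln(0.388)/10 ≈ 0.0947.
(b) Apply k to t = 22: T(22) = 18 + (67)e^(-2.083) ≈ 26.3°C.


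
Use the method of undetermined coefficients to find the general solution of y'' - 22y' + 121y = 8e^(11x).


Characteristic polynomial (r - 11)² = 0; repeated root r = 11.
y_h = (C₁ + C₂x)e^(11x). Forcing matches the repeated root (resonance), so try y_p = Ax² e^(11x).
Substitute and solve for A: 2A = 8, so A = 4.
General solution: y = (C₁ + C₂x + 4x²)e^(11x).


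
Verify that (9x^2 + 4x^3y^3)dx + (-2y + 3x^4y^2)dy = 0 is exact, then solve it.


Check exactness: ∂M/∂y = 12x^3y^2 and ∂N/∂x = 12x^3y^2; equal, so the equation is exact.
Integrate M with respect to x (treating y as constant): ∫M dx = 3x^3 + x^4y^3 + h(y).
Differentiate w.r.t. y and set equal to N: the x-dependent terms already match, leaving h'(y) = -2y. Integrate: h(y) = -y^2.
So F(x,y) = -y^2 + 3x^3 + x^4y^3.
General solution: -y^2 + 3x^3 + x^4y^3 = C.


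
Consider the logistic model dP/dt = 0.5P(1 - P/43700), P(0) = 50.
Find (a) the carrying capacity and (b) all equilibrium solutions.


Logistic ODE dP/dt = 0.5P(1 - P/43700) has equilibria where dP/dt = 0, i.e. P = 0 or P = 43700.
The coefficient (1 - P/K) = 0 when P = K, identifying K = 43700 as the carrying capacity.
(a) K = 43700; (b) equilibria P = 0 and P = 43700.


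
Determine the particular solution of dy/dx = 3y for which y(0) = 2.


General solution of y' = 3y is y = Ce^(3x).
Apply y(0) = 2: C = 2.
Particular solution: y = 2e^(3x).


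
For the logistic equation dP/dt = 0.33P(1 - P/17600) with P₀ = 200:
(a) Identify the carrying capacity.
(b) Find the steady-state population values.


Logistic ODE dP/dt = 0.33P(1 - P/17600) has equilibria where dP/dt = 0, i.e. P = 0 or P = 17600.
The coefficient (1 - P/K) = 0 when P = K, identifying K = 17600 as the carrying capacity.
(a) K = 17600; (b) equilibria P = 0 and P = 17600.


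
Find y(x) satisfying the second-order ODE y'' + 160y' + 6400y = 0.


Characteristic equation: r² + 160r + 6400 = 0, i.e. (r + 80)² = 0.
Repeated root r = -80; include an x factor for the second linearly independent solution.
General solution: y = (C₁ + C₂x)e^(-80x).


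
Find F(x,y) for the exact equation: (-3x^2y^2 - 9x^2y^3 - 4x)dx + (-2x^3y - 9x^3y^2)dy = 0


Check exactness: ∂M/∂y = -6x^2y - 27x^2y^2 and ∂N/∂x = -6x^2y - 27x^2y^2; equal, so the equation is exact.
Integrate M with respect to x (treating y as constant): ∫M dx = -x^3y^2 - 3x^3y^3 - 2x^2 + h(y).
Differentiate w.r.t. y and set equal to N: all terms match, so h'(y) = 0 and h is a constant absorbed into C.
General solution: -x^3y^2 - 3x^3y^3 - 2x^2 = C.


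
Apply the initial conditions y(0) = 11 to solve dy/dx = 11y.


General solution of y' = 11y is y = Ce^(11x).
Apply y(0) = 11: C = 11.
Particular solution: y = 11e^(11x).


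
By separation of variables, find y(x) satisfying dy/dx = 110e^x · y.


Separate variables: dy/y = 110e^x dx.
Integrate: ln|y| = 110e^x + C₀.
Exponentiate: y = Ce^(110e^x).
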